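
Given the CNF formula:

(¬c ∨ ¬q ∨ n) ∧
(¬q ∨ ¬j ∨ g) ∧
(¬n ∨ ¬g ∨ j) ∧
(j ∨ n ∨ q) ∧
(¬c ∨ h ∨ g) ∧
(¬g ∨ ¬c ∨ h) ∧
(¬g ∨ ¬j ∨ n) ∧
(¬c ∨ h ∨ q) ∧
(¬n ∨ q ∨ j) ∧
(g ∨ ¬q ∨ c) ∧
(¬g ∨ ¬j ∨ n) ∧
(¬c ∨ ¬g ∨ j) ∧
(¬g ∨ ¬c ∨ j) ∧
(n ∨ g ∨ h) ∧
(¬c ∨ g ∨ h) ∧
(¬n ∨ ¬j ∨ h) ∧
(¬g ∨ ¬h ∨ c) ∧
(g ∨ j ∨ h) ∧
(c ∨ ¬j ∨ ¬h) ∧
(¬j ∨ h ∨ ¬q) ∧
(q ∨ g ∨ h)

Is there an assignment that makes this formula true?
Yes

Yes, the formula is satisfiable.

One satisfying assignment is: n=False, c=False, j=False, q=True, g=True, h=False

Verification: With this assignment, all 21 clauses evaluate to true.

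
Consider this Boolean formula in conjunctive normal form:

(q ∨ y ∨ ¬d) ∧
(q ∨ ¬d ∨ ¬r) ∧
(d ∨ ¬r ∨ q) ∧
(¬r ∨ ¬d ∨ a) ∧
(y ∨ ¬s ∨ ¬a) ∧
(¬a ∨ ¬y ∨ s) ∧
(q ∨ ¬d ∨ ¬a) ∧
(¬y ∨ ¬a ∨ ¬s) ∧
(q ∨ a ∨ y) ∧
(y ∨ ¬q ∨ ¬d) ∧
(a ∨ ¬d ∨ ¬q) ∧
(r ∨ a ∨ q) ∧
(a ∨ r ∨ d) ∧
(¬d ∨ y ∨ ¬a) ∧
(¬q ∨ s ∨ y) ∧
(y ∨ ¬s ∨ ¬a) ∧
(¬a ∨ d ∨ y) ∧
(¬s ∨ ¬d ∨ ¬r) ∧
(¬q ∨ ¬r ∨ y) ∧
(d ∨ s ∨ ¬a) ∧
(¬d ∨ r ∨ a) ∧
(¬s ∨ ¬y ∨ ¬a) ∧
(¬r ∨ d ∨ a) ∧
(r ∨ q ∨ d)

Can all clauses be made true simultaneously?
No

No, the formula is not satisfiable.

No assignment of truth values to the variables can make all 24 clauses true simultaneously.

The formula is UNSAT (unsatisfiable).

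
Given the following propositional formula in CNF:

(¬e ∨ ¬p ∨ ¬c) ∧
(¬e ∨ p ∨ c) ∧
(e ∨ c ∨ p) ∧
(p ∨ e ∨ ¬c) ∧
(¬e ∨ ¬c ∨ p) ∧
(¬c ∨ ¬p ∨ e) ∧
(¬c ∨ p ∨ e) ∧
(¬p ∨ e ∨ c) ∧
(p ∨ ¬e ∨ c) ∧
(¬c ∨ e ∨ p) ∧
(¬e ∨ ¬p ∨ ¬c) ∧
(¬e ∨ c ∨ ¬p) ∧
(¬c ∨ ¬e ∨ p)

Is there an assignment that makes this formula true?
No

No, the formula is not satisfiable.

No assignment of truth values to the variables can make all 13 clauses true simultaneously.

The formula is UNSAT (unsatisfiable).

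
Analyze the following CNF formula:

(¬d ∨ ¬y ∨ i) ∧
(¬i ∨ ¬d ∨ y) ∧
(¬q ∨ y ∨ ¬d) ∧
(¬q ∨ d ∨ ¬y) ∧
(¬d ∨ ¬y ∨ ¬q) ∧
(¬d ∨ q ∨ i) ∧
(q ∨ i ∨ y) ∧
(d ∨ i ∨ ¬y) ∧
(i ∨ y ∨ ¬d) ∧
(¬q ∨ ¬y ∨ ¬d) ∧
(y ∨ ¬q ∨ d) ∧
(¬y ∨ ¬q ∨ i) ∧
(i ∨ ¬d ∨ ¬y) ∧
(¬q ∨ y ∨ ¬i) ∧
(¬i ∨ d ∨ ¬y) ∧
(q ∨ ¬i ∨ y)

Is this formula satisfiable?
Yes

Yes, the formula is satisfiable.

One satisfying assignment is: i=True, q=False, y=True, d=True

Verification: With this assignment, all 16 clauses evaluate to true.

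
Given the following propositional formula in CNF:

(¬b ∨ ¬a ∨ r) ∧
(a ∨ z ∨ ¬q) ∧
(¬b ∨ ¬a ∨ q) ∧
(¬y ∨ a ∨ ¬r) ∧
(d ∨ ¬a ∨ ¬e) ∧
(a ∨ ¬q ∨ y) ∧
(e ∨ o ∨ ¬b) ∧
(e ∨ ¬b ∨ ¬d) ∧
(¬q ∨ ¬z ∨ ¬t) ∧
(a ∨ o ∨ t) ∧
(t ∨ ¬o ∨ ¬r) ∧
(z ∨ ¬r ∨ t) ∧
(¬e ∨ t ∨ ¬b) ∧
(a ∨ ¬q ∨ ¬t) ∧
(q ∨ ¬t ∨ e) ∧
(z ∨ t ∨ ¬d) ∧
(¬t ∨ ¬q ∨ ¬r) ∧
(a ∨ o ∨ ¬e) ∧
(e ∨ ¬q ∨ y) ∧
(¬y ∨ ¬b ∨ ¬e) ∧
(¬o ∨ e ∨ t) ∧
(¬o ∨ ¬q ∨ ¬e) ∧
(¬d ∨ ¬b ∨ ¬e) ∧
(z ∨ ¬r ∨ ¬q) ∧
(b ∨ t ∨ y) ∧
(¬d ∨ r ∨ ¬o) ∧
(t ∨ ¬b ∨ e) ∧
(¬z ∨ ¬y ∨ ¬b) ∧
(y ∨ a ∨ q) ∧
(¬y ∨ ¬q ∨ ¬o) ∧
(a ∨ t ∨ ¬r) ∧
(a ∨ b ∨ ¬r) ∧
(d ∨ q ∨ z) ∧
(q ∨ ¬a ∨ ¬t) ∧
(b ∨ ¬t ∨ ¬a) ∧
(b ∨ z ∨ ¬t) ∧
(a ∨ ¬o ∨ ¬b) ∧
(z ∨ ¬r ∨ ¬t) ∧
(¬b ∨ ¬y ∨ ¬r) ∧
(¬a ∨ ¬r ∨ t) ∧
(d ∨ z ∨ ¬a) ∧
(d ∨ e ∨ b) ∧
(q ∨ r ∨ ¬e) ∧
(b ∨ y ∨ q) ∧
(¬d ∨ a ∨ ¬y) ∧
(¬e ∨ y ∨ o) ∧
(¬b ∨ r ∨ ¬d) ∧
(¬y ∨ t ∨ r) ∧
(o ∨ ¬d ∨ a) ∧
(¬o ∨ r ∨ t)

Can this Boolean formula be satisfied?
No

No, the formula is not satisfiable.

No assignment of truth values to the variables can make all 50 clauses true simultaneously.

The formula is UNSAT (unsatisfiable).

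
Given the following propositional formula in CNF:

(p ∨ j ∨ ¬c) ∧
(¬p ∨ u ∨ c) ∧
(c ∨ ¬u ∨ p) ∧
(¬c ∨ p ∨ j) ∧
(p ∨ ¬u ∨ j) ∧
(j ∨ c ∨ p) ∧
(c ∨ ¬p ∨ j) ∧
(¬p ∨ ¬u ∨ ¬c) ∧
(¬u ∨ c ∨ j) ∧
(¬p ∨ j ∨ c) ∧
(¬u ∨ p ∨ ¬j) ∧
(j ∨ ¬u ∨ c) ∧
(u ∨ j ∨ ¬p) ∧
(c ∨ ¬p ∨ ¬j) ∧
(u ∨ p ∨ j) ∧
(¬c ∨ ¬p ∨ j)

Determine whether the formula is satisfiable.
Yes

Yes, the formula is satisfiable.

One satisfying assignment is: c=False, p=False, j=True, u=False

Verification: With this assignment, all 16 clauses evaluate to true.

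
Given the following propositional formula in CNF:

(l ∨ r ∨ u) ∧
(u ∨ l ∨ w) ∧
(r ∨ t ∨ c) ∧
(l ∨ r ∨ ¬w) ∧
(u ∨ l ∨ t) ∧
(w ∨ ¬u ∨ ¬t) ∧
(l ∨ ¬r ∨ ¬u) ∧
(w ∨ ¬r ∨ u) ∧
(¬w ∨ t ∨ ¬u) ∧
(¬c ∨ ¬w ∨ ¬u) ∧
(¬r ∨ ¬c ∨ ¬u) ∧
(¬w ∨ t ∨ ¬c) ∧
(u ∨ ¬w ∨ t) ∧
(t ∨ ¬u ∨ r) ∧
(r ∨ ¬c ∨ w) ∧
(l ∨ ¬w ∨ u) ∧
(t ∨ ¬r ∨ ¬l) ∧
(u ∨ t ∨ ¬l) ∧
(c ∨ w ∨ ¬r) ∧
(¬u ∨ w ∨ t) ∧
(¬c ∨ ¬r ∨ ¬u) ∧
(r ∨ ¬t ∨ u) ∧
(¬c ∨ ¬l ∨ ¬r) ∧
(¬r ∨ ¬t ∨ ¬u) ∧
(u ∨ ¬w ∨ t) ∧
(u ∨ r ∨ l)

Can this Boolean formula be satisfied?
Yes

Yes, the formula is satisfiable.

One satisfying assignment is: t=True, r=False, c=False, w=True, l=True, u=True

Verification: With this assignment, all 26 clauses evaluate to true.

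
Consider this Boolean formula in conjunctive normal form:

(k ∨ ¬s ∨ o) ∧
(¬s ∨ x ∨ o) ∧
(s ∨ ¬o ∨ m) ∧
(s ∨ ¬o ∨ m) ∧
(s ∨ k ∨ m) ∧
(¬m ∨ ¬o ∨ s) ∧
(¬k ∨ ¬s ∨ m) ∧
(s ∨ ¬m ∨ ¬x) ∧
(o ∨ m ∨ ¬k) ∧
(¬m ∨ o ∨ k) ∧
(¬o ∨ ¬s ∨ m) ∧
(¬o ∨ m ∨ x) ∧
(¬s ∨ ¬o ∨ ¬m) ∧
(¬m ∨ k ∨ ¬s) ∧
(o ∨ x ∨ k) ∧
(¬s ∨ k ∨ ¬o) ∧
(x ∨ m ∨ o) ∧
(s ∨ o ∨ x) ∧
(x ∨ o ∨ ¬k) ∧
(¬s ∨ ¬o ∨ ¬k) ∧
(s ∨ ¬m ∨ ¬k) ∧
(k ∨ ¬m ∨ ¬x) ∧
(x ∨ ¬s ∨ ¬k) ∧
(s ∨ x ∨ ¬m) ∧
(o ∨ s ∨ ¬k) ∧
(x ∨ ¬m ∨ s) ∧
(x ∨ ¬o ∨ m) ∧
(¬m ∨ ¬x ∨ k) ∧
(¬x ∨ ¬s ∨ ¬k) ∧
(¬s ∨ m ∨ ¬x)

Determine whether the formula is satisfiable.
No

No, the formula is not satisfiable.

No assignment of truth values to the variables can make all 30 clauses true simultaneously.

The formula is UNSAT (unsatisfiable).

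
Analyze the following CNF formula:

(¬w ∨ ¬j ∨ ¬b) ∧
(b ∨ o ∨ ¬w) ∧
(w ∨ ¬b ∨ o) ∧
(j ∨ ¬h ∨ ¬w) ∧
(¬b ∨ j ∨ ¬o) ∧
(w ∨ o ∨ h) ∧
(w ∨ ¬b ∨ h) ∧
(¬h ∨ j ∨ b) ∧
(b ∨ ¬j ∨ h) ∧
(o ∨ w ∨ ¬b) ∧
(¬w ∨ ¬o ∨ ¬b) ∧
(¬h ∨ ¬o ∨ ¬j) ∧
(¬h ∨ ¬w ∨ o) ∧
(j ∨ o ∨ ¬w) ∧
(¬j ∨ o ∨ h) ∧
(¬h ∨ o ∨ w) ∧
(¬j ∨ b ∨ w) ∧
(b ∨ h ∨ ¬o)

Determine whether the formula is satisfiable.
No

No, the formula is not satisfiable.

No assignment of truth values to the variables can make all 18 clauses true simultaneously.

The formula is UNSAT (unsatisfiable).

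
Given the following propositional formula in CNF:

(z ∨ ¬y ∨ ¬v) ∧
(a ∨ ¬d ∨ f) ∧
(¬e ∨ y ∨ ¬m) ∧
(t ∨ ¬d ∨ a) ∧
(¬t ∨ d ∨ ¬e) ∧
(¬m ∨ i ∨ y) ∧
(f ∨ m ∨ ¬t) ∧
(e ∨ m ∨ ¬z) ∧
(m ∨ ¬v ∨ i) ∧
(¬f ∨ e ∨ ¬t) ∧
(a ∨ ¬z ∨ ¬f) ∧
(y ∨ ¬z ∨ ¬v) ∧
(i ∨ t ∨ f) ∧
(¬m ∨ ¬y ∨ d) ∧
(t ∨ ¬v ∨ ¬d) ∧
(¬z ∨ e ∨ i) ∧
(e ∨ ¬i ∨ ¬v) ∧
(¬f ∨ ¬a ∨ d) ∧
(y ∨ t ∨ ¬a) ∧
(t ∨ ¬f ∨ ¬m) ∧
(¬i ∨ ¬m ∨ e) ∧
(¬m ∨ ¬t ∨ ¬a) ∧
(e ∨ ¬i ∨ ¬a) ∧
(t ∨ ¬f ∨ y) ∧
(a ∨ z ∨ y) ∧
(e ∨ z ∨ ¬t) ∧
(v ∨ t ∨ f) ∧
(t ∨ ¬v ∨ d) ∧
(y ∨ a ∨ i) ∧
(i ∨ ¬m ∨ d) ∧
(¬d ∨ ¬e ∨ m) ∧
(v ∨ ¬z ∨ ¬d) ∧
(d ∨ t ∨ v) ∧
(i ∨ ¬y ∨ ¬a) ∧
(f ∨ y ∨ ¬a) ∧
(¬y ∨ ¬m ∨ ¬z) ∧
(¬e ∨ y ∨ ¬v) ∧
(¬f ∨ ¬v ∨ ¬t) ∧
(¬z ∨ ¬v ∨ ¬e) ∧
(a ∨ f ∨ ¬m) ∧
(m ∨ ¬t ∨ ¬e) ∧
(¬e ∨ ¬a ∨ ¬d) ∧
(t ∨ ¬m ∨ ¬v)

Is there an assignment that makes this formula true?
Yes

Yes, the formula is satisfiable.

One satisfying assignment is: v=False, m=True, f=True, z=False, d=True, e=True, i=False, a=False, t=True, y=True

Verification: With this assignment, all 43 clauses evaluate to true.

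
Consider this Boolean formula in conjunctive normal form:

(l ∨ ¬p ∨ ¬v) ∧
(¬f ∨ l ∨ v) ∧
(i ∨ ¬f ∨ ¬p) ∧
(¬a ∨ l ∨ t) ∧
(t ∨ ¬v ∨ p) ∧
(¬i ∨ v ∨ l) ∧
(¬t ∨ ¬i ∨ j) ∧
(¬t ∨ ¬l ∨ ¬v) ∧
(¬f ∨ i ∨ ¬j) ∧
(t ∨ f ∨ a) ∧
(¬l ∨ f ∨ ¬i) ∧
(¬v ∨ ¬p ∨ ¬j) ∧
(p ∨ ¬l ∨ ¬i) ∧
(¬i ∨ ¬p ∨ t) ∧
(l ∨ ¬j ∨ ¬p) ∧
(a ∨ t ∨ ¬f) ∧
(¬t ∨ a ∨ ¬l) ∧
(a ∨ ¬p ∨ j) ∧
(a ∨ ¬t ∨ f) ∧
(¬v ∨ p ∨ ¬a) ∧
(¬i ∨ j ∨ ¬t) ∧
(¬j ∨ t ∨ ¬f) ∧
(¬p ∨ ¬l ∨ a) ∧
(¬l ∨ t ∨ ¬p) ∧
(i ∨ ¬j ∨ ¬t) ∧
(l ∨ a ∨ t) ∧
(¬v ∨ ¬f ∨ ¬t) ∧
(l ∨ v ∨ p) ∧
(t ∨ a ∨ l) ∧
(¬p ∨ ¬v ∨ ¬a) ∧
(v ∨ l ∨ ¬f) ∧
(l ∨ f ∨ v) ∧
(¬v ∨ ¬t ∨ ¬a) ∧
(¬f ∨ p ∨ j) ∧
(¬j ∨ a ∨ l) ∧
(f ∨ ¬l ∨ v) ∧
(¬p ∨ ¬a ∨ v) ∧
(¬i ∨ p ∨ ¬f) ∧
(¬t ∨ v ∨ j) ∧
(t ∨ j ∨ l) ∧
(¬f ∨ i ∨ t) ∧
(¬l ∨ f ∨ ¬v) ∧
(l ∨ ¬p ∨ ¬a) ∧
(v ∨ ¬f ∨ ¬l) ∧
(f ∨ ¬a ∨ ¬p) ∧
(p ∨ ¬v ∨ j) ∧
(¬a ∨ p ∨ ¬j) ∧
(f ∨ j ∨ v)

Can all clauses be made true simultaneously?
No

No, the formula is not satisfiable.

No assignment of truth values to the variables can make all 48 clauses true simultaneously.

The formula is UNSAT (unsatisfiable).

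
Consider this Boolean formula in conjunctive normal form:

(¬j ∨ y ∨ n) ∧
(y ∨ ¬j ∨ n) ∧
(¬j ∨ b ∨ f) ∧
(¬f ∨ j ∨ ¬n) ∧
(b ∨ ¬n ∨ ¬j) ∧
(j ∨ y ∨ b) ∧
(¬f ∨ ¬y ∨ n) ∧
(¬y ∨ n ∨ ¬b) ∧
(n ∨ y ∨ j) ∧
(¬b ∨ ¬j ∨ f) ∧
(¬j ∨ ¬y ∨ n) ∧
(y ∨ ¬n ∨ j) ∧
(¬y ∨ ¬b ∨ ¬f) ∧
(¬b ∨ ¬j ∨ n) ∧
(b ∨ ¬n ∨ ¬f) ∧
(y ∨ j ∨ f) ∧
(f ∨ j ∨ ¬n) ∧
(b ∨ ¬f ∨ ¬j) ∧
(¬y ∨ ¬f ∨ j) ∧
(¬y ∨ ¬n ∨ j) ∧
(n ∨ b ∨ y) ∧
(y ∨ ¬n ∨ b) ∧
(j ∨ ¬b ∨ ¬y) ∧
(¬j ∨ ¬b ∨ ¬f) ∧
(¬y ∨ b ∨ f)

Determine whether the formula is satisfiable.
No

No, the formula is not satisfiable.

No assignment of truth values to the variables can make all 25 clauses true simultaneously.

The formula is UNSAT (unsatisfiable).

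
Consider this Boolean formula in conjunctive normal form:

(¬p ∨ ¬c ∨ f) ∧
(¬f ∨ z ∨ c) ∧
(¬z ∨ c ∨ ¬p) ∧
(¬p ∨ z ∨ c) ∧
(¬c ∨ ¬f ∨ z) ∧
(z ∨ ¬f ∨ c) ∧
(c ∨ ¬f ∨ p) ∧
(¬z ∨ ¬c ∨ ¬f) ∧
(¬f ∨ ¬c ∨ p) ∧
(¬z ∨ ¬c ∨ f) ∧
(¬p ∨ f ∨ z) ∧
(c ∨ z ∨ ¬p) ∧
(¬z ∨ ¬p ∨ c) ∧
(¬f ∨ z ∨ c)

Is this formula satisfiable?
Yes

Yes, the formula is satisfiable.

One satisfying assignment is: z=False, c=False, f=False, p=False

Verification: With this assignment, all 14 clauses evaluate to true.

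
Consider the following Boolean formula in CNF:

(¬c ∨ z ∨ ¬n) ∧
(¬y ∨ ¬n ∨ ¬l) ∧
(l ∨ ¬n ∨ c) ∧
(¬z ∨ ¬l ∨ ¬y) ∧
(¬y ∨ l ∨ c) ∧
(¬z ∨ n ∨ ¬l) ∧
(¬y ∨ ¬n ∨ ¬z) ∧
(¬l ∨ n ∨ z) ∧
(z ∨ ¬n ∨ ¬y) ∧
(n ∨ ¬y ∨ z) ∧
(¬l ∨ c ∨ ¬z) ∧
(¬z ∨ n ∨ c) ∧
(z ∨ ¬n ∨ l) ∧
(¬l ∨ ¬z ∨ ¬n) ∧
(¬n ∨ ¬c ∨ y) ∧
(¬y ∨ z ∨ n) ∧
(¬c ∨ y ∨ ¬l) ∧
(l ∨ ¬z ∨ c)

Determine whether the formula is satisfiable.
Yes

Yes, the formula is satisfiable.

One satisfying assignment is: l=False, y=False, n=False, z=False, c=False

Verification: With this assignment, all 18 clauses evaluate to true.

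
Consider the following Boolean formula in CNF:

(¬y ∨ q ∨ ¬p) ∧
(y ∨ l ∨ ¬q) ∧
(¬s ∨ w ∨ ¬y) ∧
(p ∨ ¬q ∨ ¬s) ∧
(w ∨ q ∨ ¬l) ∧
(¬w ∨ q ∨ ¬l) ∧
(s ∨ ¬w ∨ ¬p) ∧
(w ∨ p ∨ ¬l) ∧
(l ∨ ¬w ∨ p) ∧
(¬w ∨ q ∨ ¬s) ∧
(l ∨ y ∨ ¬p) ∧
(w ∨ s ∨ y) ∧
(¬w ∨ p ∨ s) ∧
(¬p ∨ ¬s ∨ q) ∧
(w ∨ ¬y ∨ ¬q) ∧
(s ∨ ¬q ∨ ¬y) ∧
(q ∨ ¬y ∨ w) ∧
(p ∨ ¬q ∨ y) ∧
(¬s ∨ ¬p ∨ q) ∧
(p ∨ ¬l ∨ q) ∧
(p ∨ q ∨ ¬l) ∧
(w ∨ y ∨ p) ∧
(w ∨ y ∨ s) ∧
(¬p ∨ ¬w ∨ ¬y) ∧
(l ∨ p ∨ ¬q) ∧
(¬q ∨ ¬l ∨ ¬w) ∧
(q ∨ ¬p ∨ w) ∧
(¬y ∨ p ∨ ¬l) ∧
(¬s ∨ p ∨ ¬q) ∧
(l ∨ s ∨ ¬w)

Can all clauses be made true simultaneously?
Yes

Yes, the formula is satisfiable.

One satisfying assignment is: l=True, q=True, s=True, p=True, y=False, w=False

Verification: With this assignment, all 30 clauses evaluate to true.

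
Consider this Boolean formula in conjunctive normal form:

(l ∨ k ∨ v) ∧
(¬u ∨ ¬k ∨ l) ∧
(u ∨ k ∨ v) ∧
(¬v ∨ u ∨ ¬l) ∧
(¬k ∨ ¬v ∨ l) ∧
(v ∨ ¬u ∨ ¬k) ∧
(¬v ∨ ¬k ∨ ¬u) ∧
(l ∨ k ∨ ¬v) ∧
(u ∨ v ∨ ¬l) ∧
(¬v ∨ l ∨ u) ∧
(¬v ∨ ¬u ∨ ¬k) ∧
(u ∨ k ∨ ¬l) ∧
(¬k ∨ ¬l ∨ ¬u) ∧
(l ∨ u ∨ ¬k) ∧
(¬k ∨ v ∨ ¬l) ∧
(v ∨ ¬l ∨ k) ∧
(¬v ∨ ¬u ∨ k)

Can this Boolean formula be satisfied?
No

No, the formula is not satisfiable.

No assignment of truth values to the variables can make all 17 clauses true simultaneously.

The formula is UNSAT (unsatisfiable).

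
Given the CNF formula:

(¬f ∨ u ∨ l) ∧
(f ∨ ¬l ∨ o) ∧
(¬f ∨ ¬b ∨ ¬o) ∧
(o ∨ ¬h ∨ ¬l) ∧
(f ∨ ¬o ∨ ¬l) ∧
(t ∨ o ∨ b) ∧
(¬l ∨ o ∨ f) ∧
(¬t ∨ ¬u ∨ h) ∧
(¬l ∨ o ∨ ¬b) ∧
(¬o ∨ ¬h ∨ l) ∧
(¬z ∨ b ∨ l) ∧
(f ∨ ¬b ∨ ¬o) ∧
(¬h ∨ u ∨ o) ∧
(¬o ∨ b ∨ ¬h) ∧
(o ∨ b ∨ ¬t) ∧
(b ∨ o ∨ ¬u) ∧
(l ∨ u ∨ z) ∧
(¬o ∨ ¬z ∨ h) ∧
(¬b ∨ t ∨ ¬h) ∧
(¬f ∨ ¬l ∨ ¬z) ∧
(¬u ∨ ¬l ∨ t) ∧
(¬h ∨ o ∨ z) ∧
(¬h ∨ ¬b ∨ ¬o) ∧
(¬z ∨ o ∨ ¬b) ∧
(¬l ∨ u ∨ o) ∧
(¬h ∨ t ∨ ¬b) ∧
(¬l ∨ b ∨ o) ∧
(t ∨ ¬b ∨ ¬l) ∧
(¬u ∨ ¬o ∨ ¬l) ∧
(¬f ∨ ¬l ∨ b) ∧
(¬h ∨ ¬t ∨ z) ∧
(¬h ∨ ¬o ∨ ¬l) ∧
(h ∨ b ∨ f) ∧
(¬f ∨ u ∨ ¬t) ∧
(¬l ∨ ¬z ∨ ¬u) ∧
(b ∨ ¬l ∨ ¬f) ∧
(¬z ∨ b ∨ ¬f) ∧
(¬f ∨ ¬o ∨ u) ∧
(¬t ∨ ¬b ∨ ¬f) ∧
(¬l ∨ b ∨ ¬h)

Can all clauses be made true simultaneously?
Yes

Yes, the formula is satisfiable.

One satisfying assignment is: b=False, f=True, l=False, u=True, h=False, z=False, o=True, t=False

Verification: With this assignment, all 40 clauses evaluate to true.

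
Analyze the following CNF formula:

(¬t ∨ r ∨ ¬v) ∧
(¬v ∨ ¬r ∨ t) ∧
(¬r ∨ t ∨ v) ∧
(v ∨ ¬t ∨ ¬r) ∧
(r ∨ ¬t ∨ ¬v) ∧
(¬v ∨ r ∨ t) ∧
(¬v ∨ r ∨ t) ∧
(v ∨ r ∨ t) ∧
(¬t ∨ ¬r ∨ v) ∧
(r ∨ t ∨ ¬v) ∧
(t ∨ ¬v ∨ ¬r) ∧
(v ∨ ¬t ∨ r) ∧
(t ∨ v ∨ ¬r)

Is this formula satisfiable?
Yes

Yes, the formula is satisfiable.

One satisfying assignment is: v=True, r=True, t=True

Verification: With this assignment, all 13 clauses evaluate to true.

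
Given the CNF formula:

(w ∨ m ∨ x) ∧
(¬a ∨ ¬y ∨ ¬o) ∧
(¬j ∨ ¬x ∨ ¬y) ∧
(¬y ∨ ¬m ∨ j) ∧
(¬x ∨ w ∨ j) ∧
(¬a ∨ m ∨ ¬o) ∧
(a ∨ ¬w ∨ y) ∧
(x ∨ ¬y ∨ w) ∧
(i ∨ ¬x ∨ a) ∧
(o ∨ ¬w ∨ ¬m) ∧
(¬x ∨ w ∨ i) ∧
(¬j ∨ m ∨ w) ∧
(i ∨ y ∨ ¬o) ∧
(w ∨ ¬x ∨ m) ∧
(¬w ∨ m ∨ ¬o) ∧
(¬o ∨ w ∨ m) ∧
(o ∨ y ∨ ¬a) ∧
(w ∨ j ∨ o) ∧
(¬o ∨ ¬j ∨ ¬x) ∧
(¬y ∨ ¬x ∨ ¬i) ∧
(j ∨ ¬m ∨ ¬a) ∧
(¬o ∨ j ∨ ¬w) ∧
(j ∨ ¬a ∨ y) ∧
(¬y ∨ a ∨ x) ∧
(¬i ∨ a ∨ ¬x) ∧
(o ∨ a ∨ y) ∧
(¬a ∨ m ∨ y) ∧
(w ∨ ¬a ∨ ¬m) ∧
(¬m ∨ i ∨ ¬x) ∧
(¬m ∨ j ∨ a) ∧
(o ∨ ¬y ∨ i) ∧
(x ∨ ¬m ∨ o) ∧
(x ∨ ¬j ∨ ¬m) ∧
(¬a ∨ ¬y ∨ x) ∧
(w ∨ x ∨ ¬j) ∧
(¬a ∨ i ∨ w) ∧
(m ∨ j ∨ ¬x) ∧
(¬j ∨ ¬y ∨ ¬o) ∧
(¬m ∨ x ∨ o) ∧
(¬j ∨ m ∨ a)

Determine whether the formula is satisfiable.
No

No, the formula is not satisfiable.

No assignment of truth values to the variables can make all 40 clauses true simultaneously.

The formula is UNSAT (unsatisfiable).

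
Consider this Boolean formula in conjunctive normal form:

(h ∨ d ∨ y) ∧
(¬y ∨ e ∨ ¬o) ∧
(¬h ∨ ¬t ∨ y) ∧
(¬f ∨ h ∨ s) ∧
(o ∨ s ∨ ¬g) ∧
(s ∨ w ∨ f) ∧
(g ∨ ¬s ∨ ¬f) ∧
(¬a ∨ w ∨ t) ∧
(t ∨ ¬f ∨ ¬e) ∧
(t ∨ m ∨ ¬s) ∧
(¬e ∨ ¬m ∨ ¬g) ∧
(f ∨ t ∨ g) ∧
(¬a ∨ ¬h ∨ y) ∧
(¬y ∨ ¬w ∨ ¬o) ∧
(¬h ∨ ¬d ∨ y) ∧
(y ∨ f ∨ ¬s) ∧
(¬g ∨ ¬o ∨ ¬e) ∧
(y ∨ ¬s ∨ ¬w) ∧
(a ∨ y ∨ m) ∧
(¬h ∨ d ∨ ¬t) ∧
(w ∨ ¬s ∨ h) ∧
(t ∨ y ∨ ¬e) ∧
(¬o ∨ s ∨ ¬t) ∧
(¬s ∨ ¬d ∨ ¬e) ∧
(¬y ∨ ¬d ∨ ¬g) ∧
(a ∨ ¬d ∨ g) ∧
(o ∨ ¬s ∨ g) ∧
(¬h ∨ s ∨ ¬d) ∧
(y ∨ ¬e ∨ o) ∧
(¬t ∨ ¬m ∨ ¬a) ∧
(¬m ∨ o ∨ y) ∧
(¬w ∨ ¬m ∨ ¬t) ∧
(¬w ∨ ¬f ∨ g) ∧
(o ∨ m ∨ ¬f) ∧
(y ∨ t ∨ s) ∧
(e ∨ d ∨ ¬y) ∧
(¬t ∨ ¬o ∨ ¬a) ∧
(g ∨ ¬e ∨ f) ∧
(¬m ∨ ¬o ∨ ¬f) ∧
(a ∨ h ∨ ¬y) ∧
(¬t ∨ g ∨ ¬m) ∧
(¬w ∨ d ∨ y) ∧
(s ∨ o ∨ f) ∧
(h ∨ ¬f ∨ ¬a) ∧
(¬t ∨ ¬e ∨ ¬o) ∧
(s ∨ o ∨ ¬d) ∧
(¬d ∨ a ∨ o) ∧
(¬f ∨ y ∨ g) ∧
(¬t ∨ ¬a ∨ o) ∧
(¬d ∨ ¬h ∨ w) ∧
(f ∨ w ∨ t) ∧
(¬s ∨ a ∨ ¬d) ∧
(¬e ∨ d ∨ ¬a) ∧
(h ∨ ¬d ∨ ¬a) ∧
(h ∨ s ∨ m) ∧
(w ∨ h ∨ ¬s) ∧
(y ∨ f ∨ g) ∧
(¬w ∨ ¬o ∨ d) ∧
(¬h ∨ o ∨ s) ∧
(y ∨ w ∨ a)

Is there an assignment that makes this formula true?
No

No, the formula is not satisfiable.

No assignment of truth values to the variables can make all 60 clauses true simultaneously.

The formula is UNSAT (unsatisfiable).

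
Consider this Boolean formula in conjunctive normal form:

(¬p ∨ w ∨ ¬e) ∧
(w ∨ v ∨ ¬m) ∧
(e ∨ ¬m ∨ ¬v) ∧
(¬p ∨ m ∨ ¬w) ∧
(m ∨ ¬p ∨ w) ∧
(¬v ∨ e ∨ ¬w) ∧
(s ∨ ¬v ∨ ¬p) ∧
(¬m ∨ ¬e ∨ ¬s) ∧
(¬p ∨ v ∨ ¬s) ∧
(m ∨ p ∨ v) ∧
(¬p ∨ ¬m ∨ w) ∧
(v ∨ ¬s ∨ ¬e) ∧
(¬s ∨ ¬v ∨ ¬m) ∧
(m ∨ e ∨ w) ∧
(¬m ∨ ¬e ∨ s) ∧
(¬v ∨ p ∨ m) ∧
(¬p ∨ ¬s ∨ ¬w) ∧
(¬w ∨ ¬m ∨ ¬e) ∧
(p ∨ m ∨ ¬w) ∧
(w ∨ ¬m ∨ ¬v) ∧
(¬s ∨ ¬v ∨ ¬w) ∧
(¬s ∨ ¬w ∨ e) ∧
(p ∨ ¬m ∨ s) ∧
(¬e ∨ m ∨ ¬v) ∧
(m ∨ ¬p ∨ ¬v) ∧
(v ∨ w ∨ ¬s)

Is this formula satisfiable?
Yes

Yes, the formula is satisfiable.

One satisfying assignment is: w=True, e=False, v=False, s=False, p=True, m=True

Verification: With this assignment, all 26 clauses evaluate to true.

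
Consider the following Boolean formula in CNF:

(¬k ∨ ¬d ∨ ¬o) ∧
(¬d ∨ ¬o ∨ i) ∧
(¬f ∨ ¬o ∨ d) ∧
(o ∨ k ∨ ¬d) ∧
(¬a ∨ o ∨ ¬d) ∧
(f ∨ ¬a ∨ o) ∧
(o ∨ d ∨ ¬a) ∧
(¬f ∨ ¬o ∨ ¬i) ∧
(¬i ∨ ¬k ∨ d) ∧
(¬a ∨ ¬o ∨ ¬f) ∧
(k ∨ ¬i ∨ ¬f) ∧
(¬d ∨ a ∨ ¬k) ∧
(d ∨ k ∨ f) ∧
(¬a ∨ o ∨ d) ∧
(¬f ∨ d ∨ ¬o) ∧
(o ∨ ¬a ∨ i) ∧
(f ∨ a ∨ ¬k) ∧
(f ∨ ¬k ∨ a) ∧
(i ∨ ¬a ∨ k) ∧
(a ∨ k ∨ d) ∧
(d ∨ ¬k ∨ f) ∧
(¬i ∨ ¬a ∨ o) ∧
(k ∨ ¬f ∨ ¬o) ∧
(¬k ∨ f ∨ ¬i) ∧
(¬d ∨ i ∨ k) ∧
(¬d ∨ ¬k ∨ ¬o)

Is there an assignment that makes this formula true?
Yes

Yes, the formula is satisfiable.

One satisfying assignment is: k=False, o=True, d=True, i=True, f=False, a=False

Verification: With this assignment, all 26 clauses evaluate to true.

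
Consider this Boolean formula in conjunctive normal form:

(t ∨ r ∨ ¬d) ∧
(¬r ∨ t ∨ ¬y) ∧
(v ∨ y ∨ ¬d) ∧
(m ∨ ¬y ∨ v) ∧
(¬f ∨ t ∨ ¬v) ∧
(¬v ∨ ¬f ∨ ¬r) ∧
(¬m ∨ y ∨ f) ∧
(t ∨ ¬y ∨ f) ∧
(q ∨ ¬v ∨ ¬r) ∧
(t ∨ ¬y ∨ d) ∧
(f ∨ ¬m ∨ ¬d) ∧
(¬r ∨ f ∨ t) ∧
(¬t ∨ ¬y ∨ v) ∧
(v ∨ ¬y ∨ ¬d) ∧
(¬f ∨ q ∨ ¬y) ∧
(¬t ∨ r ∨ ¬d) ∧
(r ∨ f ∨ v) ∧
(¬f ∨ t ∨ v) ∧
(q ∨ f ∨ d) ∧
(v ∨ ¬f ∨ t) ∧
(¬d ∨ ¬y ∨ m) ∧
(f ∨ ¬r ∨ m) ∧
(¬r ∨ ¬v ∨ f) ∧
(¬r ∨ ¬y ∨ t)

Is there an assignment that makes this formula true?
Yes

Yes, the formula is satisfiable.

One satisfying assignment is: d=False, y=False, r=False, f=True, t=True, q=False, m=False, v=False

Verification: With this assignment, all 24 clauses evaluate to true.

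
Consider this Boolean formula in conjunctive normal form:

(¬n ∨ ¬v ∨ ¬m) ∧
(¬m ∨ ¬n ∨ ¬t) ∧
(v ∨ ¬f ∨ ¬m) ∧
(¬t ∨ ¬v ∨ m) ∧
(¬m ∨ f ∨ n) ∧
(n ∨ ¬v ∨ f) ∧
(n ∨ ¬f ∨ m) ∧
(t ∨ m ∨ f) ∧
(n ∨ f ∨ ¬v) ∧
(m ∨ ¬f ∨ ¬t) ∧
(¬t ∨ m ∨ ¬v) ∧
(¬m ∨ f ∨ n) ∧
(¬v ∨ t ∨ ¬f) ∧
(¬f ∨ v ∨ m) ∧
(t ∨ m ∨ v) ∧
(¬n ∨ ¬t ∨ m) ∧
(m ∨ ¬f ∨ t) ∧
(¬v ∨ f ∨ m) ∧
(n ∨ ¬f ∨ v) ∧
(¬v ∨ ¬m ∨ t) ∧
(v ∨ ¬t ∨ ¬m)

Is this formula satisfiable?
Yes

Yes, the formula is satisfiable.

One satisfying assignment is: n=False, v=False, t=True, f=False, m=False

Verification: With this assignment, all 21 clauses evaluate to true.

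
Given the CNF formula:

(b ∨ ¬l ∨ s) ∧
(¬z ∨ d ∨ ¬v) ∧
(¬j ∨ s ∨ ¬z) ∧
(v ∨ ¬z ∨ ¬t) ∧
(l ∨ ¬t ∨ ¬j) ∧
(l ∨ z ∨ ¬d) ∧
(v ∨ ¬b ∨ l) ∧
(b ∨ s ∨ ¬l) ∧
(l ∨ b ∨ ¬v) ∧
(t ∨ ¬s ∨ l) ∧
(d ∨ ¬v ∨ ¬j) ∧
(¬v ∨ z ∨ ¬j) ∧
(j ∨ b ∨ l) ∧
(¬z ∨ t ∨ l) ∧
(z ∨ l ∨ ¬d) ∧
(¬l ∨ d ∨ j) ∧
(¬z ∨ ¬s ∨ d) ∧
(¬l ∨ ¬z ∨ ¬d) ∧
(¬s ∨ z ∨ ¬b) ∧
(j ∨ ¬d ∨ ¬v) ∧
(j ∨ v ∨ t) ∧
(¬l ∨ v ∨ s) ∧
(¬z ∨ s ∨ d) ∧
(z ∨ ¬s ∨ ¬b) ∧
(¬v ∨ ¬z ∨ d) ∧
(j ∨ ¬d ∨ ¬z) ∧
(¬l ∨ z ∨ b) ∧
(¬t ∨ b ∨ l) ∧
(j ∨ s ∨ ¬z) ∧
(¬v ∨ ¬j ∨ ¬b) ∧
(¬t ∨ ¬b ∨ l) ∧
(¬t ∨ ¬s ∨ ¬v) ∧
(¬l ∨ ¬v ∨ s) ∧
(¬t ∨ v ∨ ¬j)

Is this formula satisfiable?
Yes

Yes, the formula is satisfiable.

One satisfying assignment is: b=False, j=True, v=False, s=False, t=False, l=False, d=False, z=False

Verification: With this assignment, all 34 clauses evaluate to true.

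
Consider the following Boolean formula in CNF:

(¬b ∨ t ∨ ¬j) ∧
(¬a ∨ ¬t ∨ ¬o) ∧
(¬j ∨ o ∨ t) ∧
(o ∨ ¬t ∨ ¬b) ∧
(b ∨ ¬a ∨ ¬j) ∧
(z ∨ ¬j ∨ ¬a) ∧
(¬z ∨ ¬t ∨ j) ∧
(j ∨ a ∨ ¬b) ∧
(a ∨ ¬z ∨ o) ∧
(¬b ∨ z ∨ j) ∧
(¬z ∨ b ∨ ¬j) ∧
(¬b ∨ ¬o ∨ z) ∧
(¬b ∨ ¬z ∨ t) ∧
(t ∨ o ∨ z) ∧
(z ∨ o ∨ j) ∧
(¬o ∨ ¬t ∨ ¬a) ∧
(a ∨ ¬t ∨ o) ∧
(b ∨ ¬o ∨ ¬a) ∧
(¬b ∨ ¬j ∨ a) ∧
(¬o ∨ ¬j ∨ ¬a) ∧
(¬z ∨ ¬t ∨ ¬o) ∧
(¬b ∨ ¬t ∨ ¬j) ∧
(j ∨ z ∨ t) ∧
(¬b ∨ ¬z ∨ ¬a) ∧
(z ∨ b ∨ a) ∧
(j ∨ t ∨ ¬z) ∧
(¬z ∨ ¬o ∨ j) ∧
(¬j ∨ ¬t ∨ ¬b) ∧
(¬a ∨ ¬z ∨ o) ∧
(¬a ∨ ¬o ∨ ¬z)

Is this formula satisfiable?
No

No, the formula is not satisfiable.

No assignment of truth values to the variables can make all 30 clauses true simultaneously.

The formula is UNSAT (unsatisfiable).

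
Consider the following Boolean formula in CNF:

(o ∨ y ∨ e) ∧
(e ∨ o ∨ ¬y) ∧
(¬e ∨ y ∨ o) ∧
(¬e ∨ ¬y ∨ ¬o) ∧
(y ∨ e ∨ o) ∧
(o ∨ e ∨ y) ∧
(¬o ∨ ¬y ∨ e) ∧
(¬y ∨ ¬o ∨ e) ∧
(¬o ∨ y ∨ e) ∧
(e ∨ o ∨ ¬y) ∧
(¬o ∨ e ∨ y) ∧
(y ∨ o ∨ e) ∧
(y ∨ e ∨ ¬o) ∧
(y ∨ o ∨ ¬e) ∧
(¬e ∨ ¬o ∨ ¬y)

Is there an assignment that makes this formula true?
Yes

Yes, the formula is satisfiable.

One satisfying assignment is: o=True, y=False, e=True

Verification: With this assignment, all 15 clauses evaluate to true.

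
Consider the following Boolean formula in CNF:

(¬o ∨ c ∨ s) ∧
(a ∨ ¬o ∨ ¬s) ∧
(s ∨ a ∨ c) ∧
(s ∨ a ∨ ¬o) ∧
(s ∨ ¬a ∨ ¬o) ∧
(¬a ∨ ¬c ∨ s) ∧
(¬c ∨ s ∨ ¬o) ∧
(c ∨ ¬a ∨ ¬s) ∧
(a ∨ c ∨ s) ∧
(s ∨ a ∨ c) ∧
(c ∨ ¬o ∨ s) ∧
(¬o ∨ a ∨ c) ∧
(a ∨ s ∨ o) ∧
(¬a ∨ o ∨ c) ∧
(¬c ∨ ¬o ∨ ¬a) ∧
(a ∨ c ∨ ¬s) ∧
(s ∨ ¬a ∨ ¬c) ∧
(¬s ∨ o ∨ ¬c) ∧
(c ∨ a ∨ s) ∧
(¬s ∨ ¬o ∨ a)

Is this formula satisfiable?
No

No, the formula is not satisfiable.

No assignment of truth values to the variables can make all 20 clauses true simultaneously.

The formula is UNSAT (unsatisfiable).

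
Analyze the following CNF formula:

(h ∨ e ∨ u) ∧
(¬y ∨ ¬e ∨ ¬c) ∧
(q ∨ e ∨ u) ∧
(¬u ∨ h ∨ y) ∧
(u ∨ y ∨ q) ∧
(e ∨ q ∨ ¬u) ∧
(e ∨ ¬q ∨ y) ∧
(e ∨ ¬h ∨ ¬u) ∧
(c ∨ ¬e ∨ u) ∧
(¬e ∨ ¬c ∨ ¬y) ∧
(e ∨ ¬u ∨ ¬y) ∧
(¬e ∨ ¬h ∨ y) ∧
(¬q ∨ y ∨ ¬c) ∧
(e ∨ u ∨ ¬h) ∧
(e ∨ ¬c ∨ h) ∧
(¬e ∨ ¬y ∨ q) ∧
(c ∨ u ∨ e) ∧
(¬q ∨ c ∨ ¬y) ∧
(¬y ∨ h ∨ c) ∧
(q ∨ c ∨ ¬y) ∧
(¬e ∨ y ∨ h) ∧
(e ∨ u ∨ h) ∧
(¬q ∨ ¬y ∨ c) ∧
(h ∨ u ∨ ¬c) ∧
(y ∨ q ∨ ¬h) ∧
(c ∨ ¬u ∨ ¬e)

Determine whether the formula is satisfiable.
No

No, the formula is not satisfiable.

No assignment of truth values to the variables can make all 26 clauses true simultaneously.

The formula is UNSAT (unsatisfiable).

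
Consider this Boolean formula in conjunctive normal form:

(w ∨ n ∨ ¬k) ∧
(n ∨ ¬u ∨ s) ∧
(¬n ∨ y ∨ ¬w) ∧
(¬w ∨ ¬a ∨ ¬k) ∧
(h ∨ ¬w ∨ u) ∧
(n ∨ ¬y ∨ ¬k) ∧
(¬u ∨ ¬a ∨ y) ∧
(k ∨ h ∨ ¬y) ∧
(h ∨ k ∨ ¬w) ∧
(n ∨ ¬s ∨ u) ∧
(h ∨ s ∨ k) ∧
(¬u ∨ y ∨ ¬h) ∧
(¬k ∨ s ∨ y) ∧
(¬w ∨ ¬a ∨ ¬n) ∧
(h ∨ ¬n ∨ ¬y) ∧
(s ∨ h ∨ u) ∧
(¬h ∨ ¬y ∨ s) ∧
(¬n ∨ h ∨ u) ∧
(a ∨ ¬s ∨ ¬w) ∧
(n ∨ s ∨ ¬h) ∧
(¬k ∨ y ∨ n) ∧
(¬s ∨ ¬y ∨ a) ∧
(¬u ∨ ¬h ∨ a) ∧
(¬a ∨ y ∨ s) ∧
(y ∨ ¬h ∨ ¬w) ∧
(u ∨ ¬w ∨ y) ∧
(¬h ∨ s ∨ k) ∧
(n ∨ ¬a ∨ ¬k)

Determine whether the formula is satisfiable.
Yes

Yes, the formula is satisfiable.

One satisfying assignment is: k=False, w=False, n=False, a=False, s=True, h=False, u=True, y=False

Verification: With this assignment, all 28 clauses evaluate to true.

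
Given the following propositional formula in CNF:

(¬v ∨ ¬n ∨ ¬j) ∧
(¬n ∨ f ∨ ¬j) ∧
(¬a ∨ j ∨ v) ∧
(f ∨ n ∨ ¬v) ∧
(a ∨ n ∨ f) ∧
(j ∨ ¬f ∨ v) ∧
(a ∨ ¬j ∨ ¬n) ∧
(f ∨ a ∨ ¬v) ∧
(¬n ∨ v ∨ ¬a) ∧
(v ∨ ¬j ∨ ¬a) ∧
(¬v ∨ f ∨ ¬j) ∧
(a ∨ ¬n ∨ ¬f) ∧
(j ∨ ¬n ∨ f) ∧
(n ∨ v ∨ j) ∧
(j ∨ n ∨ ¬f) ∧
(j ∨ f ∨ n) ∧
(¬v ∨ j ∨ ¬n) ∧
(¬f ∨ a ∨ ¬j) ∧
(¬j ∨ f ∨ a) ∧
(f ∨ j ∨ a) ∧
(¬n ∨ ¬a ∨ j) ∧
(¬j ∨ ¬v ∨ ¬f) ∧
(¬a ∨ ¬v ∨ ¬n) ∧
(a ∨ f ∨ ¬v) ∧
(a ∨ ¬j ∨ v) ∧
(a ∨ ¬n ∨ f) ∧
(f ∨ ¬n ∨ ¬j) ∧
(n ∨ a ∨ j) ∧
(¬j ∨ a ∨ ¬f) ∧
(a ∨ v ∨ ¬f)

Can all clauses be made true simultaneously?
No

No, the formula is not satisfiable.

No assignment of truth values to the variables can make all 30 clauses true simultaneously.

The formula is UNSAT (unsatisfiable).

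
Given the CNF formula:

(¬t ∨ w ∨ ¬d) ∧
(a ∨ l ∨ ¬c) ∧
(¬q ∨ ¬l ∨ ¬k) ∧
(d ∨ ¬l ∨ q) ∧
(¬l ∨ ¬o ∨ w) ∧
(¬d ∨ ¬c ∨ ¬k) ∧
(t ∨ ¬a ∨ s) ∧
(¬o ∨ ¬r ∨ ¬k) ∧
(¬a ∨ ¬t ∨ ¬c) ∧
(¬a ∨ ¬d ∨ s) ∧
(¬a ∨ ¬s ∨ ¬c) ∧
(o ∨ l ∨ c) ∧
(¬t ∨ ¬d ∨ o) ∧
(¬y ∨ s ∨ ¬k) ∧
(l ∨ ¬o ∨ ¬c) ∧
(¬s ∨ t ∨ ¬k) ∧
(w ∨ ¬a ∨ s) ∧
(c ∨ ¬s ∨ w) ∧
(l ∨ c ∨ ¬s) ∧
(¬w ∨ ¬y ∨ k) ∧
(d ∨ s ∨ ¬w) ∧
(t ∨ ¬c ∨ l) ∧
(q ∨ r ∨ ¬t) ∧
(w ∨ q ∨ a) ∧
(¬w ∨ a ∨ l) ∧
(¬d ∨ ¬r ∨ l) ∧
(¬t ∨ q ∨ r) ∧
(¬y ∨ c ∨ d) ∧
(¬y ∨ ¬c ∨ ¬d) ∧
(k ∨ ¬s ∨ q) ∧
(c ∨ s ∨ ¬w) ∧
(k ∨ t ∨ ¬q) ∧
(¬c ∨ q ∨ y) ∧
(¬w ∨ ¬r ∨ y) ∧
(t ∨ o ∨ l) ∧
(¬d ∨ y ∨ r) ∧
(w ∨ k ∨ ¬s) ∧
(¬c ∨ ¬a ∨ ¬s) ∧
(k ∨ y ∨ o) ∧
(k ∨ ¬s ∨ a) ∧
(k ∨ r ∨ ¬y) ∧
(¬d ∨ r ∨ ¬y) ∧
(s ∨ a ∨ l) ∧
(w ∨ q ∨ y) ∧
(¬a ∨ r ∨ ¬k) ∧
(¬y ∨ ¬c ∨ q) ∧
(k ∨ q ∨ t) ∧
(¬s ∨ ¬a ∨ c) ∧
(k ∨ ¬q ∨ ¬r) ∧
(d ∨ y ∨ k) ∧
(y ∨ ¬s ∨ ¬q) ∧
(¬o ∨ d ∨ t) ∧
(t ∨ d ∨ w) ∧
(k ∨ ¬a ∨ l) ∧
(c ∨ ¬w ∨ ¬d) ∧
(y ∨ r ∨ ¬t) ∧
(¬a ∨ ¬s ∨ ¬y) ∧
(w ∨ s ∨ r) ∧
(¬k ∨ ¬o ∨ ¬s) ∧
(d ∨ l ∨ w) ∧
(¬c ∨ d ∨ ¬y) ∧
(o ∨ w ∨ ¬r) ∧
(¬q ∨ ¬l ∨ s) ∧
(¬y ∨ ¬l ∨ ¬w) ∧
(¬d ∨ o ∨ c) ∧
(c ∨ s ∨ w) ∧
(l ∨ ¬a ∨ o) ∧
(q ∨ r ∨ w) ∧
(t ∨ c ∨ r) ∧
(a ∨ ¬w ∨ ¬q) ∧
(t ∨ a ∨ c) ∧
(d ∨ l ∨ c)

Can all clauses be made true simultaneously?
No

No, the formula is not satisfiable.

No assignment of truth values to the variables can make all 72 clauses true simultaneously.

The formula is UNSAT (unsatisfiable).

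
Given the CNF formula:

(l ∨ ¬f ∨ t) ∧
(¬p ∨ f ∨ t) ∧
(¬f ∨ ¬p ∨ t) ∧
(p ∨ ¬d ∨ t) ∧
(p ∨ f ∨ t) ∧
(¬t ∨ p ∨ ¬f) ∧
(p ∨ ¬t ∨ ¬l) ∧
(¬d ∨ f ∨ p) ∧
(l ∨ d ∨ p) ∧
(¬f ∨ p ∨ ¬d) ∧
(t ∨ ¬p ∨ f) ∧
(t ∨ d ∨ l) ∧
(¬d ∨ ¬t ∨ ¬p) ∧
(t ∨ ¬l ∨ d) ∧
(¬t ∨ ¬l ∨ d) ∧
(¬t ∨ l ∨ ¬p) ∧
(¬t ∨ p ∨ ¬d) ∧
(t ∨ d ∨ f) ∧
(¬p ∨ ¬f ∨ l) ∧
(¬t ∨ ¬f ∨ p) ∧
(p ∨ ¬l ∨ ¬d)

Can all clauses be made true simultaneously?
No

No, the formula is not satisfiable.

No assignment of truth values to the variables can make all 21 clauses true simultaneously.

The formula is UNSAT (unsatisfiable).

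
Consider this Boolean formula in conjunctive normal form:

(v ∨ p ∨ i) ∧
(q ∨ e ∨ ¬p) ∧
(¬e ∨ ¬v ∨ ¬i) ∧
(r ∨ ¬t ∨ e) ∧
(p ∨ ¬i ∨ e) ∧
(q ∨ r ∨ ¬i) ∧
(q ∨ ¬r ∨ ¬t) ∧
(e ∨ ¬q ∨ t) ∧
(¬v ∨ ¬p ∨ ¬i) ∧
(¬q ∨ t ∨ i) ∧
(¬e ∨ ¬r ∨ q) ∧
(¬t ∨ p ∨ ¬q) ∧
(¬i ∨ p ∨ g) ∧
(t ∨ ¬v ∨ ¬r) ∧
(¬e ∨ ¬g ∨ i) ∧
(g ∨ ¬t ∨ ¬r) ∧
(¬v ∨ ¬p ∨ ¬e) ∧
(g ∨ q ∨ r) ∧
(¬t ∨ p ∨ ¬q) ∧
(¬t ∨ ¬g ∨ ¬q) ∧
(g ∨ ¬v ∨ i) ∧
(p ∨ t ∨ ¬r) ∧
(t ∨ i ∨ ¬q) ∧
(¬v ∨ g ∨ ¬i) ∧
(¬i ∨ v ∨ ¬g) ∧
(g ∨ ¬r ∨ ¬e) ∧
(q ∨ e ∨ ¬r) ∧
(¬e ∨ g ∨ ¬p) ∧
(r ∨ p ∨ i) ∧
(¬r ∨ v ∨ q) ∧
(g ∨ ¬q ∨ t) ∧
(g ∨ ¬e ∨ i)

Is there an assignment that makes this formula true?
No

No, the formula is not satisfiable.

No assignment of truth values to the variables can make all 32 clauses true simultaneously.

The formula is UNSAT (unsatisfiable).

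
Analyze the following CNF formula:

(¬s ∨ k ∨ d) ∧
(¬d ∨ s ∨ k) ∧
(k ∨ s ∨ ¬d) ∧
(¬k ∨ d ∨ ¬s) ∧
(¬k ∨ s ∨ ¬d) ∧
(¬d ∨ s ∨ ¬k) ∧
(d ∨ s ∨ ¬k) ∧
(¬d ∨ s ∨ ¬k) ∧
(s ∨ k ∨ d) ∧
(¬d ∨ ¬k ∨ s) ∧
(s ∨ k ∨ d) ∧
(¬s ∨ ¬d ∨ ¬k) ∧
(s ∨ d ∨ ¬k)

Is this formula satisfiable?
Yes

Yes, the formula is satisfiable.

One satisfying assignment is: k=False, d=True, s=True

Verification: With this assignment, all 13 clauses evaluate to true.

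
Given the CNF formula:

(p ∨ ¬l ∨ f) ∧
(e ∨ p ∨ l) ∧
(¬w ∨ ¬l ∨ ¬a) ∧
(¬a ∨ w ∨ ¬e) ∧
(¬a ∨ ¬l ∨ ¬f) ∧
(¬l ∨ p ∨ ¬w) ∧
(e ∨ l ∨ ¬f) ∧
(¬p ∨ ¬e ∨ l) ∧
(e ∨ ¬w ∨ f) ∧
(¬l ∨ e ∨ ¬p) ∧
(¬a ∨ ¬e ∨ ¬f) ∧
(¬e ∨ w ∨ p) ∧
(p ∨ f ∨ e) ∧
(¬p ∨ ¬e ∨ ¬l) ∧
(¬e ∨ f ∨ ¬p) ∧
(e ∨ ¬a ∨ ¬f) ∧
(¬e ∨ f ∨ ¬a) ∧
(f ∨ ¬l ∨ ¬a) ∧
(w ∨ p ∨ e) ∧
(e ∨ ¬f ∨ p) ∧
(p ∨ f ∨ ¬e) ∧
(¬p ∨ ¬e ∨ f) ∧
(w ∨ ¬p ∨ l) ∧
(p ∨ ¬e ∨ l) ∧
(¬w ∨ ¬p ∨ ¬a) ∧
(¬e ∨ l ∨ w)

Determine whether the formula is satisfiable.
No

No, the formula is not satisfiable.

No assignment of truth values to the variables can make all 26 clauses true simultaneously.

The formula is UNSAT (unsatisfiable).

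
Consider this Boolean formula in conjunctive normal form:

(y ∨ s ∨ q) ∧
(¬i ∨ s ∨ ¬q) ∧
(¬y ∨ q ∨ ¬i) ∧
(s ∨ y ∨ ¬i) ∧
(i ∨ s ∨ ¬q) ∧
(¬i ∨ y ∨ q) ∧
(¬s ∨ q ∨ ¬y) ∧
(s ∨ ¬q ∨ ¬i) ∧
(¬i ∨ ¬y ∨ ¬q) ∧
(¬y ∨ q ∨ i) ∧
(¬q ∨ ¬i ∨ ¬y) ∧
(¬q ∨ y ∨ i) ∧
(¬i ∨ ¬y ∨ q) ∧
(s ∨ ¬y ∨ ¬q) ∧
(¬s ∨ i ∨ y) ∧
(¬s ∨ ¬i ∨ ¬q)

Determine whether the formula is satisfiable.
Yes

Yes, the formula is satisfiable.

One satisfying assignment is: q=True, s=True, i=False, y=True

Verification: With this assignment, all 16 clauses evaluate to true.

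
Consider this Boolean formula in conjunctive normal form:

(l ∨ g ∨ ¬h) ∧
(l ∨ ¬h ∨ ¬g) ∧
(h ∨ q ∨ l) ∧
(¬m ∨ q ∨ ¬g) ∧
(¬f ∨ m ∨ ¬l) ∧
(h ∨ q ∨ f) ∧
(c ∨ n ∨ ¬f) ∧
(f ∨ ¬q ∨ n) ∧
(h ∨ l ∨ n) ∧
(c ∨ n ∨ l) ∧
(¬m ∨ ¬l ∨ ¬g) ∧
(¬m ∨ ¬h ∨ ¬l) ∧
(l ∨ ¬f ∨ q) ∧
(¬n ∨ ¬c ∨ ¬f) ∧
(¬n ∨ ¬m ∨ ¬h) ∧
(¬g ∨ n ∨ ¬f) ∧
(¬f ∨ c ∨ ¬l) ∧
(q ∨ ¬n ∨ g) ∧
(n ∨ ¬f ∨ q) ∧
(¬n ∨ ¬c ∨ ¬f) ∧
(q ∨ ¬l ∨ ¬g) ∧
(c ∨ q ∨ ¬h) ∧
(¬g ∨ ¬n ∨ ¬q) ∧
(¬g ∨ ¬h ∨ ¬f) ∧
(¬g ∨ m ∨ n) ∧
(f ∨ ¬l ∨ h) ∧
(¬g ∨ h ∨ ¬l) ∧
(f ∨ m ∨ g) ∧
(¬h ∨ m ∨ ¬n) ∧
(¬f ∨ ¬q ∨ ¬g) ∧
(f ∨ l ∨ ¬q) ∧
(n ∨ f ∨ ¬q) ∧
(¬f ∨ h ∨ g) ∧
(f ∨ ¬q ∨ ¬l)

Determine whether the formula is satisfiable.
No

No, the formula is not satisfiable.

No assignment of truth values to the variables can make all 34 clauses true simultaneously.

The formula is UNSAT (unsatisfiable).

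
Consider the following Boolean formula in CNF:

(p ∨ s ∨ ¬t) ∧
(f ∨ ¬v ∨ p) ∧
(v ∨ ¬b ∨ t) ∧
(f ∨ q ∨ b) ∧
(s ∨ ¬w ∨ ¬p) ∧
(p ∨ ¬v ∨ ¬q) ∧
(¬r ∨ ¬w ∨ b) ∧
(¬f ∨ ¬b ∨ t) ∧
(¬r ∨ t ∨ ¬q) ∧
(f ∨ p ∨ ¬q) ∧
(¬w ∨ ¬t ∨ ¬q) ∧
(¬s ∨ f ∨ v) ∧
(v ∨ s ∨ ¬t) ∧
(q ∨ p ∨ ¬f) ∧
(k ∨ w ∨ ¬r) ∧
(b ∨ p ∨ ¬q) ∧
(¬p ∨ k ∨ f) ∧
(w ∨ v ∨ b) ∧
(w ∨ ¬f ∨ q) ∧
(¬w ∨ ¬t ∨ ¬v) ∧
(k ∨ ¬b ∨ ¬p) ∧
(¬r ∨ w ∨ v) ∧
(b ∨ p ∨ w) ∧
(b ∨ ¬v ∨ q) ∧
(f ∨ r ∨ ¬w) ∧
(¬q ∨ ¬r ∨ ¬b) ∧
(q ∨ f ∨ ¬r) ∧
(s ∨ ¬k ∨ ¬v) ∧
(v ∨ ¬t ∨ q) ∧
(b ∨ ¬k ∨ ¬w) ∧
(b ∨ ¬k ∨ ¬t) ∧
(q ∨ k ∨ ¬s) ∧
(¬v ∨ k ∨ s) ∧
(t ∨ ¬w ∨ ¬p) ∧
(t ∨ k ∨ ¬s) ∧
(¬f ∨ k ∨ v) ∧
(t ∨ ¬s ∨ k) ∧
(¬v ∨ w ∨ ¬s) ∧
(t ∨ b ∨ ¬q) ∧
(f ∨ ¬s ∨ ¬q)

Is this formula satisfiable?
Yes

Yes, the formula is satisfiable.

One satisfying assignment is: b=True, w=False, s=True, k=True, r=False, q=True, p=False, t=True, f=True, v=False

Verification: With this assignment, all 40 clauses evaluate to true.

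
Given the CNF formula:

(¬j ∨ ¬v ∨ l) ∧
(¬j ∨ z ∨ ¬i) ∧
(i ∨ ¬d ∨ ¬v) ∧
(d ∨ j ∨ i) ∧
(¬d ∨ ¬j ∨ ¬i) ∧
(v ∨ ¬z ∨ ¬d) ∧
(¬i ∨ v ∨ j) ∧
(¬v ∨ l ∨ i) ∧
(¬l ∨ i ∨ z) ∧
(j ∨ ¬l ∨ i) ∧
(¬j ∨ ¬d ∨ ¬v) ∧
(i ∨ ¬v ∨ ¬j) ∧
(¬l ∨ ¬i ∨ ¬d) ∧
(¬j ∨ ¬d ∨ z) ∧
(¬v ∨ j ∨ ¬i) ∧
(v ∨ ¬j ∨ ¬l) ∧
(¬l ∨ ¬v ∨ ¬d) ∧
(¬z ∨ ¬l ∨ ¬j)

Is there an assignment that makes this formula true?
Yes

Yes, the formula is satisfiable.

One satisfying assignment is: l=False, j=True, z=False, v=False, d=False, i=False

Verification: With this assignment, all 18 clauses evaluate to true.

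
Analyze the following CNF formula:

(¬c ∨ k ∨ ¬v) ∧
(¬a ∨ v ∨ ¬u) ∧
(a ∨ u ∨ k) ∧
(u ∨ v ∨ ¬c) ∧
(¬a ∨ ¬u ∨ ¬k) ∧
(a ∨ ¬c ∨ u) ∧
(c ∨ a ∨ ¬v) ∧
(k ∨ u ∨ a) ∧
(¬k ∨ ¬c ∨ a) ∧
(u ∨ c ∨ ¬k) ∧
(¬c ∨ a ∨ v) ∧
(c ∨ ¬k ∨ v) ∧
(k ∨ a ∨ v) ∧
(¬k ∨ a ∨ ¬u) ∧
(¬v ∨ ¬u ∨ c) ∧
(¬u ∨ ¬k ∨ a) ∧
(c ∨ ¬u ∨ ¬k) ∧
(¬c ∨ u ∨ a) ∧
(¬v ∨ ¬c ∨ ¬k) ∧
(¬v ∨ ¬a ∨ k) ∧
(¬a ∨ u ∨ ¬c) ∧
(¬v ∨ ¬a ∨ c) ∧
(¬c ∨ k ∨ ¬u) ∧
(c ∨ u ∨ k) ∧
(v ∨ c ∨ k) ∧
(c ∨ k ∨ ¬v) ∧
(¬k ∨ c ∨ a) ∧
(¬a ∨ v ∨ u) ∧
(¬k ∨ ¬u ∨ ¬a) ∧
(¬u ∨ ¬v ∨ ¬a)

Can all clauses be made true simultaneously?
No

No, the formula is not satisfiable.

No assignment of truth values to the variables can make all 30 clauses true simultaneously.

The formula is UNSAT (unsatisfiable).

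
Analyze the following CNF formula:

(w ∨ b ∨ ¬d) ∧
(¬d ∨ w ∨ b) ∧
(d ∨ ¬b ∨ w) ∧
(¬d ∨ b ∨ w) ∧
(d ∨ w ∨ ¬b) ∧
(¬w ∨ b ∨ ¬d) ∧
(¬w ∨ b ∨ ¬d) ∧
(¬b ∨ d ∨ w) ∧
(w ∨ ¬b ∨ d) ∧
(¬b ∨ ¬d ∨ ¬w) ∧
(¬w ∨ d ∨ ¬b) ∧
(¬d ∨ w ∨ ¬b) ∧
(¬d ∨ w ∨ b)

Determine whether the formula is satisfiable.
Yes

Yes, the formula is satisfiable.

One satisfying assignment is: b=False, d=False, w=False

Verification: With this assignment, all 13 clauses evaluate to true.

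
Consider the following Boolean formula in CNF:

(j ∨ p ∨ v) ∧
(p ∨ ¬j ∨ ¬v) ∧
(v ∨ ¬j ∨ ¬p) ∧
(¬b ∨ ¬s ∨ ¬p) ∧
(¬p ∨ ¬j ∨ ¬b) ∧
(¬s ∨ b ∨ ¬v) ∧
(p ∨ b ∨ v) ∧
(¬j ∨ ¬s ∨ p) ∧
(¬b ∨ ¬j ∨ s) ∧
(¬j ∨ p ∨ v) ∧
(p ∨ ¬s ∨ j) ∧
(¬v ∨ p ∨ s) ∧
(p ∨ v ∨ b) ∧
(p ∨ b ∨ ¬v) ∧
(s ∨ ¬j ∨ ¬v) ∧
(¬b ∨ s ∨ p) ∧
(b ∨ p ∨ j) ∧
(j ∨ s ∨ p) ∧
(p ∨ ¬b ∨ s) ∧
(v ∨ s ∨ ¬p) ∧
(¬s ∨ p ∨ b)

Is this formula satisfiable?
Yes

Yes, the formula is satisfiable.

One satisfying assignment is: v=False, b=False, p=True, s=True, j=False

Verification: With this assignment, all 21 clauses evaluate to true.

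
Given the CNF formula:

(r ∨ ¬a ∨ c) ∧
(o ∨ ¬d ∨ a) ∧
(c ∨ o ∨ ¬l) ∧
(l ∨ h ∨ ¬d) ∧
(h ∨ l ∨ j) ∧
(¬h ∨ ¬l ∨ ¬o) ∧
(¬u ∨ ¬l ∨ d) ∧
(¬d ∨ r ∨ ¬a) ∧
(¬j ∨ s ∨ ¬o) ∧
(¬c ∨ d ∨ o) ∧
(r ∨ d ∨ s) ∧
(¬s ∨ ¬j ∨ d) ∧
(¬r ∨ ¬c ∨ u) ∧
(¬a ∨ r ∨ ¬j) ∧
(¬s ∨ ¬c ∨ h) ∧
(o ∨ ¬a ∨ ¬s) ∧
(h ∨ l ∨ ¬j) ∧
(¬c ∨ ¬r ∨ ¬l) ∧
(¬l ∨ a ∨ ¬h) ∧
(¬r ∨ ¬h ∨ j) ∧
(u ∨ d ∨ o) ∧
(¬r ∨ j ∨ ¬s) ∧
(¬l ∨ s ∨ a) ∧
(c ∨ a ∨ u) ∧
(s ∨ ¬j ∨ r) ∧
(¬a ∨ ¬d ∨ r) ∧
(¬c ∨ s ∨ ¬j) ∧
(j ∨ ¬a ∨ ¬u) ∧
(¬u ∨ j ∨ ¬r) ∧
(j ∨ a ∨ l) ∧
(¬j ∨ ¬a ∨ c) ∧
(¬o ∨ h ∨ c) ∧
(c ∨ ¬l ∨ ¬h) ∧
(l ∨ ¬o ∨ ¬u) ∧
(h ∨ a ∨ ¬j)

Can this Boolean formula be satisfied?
Yes

Yes, the formula is satisfiable.

One satisfying assignment is: l=False, o=True, d=False, u=False, c=True, s=True, r=False, j=False, h=True, a=True

Verification: With this assignment, all 35 clauses evaluate to true.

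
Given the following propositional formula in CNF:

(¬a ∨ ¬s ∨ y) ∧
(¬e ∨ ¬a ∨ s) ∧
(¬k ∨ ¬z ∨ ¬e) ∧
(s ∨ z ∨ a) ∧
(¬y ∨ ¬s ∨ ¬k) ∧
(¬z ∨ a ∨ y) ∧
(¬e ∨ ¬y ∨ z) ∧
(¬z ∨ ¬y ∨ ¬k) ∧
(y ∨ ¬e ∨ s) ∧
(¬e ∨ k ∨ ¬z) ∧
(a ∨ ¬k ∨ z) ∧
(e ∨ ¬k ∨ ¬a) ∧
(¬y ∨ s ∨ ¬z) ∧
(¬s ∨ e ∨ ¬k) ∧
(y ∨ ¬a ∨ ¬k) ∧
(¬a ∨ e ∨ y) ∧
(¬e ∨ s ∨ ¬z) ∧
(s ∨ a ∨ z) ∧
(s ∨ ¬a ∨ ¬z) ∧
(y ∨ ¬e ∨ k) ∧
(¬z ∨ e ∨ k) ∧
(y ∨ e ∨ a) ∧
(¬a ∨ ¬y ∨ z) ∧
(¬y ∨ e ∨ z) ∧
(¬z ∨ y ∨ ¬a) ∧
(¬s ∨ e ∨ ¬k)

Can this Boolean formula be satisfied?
No

No, the formula is not satisfiable.

No assignment of truth values to the variables can make all 26 clauses true simultaneously.

The formula is UNSAT (unsatisfiable).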